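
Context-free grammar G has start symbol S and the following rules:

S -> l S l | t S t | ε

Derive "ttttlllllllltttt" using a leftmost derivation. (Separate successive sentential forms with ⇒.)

S⇒tSt⇒ttStt⇒tttSttt⇒ttttStttt⇒ttttlSltttt⇒ttttllSlltttt⇒ttttlllSllltttt⇒ttttllllSlllltttt⇒ttttlllllllltttt

S ⇒ tSt   [S -> t S t]
tSt ⇒ ttStt   [S -> t S t]
ttStt ⇒ tttSttt   [S -> t S t]
tttSttt ⇒ ttttStttt   [S -> t S t]
ttttStttt ⇒ ttttlSltttt   [S -> l S l]
ttttlSltttt ⇒ ttttllSlltttt   [S -> l S l]
ttttllSlltttt ⇒ ttttlllSllltttt   [S -> l S l]
ttttlllSllltttt ⇒ ttttllllSlllltttt   [S -> l S l]
ttttllllSlllltttt ⇒ ttttlllllllltttt   [S -> ε]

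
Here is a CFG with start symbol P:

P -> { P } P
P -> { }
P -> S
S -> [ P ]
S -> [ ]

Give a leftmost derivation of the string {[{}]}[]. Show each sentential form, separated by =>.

P => {P}P   [P -> { P } P]
{P}P => {S}P   [P -> S]
{S}P => {[P]}P   [S -> [ P ]]
{[P]}P => {[{}]}P   [P -> { }]
{[{}]}P => {[{}]}S   [P -> S]
{[{}]}S => {[{}]}[]   [S -> [ ]]

P => {P}P => {S}P => {[P]}P => {[{}]}P => {[{}]}S => {[{}]}[]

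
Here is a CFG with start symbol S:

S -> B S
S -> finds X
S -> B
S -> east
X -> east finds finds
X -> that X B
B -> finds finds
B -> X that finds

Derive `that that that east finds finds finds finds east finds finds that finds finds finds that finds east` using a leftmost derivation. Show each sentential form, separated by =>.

S => B S => X that finds S => that X B that finds S => that that X B B that finds S => that that that X B B B that finds S => that that that east finds finds B B B that finds S => that that that east finds finds finds finds B B that finds S => that that that east finds finds finds finds X that finds B that finds S => that that that east finds finds finds finds east finds finds that finds B that finds S => that that that east finds finds finds finds east finds finds that finds finds finds that finds S => that that that east finds finds finds finds east finds finds that finds finds finds that finds east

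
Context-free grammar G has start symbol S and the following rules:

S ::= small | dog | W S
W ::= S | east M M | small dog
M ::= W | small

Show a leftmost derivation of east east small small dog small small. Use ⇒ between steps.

S ⇒ W S   [S ::= W S]
W S ⇒ east M M S   [W ::= east M M]
east M M S ⇒ east W M S   [M ::= W]
east W M S ⇒ east east M M M S   [W ::= east M M]
east east M M M S ⇒ east east small M M S   [M ::= small]
east east small M M S ⇒ east east small W M S   [M ::= W]
east east small W M S ⇒ east east small small dog M S   [W ::= small dog]
east east small small dog M S ⇒ east east small small dog small S   [M ::= small]
east east small small dog small S ⇒ east east small small dog small small   [S ::= small]

S ⇒ W S ⇒ east M M S ⇒ east W M S ⇒ east east M M M S ⇒ east east small M M S ⇒ east east small W M S ⇒ east east small small dog M S ⇒ east east small small dog small S ⇒ east east small small dog small small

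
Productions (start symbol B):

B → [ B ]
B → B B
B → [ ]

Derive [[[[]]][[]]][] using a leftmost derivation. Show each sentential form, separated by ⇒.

B ⇒ BB   [B → B B]
BB ⇒ [B]B   [B → [ B ]]
[B]B ⇒ [BB]B   [B → B B]
[BB]B ⇒ [[B]B]B   [B → [ B ]]
[[B]B]B ⇒ [[[B]]B]B   [B → [ B ]]
[[[B]]B]B ⇒ [[[[]]]B]B   [B → [ ]]
[[[[]]]B]B ⇒ [[[[]]][B]]B   [B → [ B ]]
[[[[]]][B]]B ⇒ [[[[]]][[]]]B   [B → [ ]]
[[[[]]][[]]]B ⇒ [[[[]]][[]]][]   [B → [ ]]

B⇒BB⇒[B]B⇒[BB]B⇒[[B]B]B⇒[[[B]]B]B⇒[[[[]]]B]B⇒[[[[]]][B]]B⇒[[[[]]][[]]]B⇒[[[[]]][[]]][]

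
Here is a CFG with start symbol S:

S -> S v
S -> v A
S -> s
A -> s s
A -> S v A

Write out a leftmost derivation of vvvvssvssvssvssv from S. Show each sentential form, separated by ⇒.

S ⇒ Sv   [S -> S v]
Sv ⇒ vAv   [S -> v A]
vAv ⇒ vSvAv   [A -> S v A]
vSvAv ⇒ vvAvAv   [S -> v A]
vvAvAv ⇒ vvSvAvAv   [A -> S v A]
vvSvAvAv ⇒ vvvAvAvAv   [S -> v A]
vvvAvAvAv ⇒ vvvSvAvAvAv   [A -> S v A]
vvvSvAvAvAv ⇒ vvvvAvAvAvAv   [S -> v A]
vvvvAvAvAvAv ⇒ vvvvssvAvAvAv   [A -> s s]
vvvvssvAvAvAv ⇒ vvvvssvssvAvAv   [A -> s s]
vvvvssvssvAvAv ⇒ vvvvssvssvssvAv   [A -> s s]
vvvvssvssvssvAv ⇒ vvvvssvssvssvssv   [A -> s s]

S⇒Sv⇒vAv⇒vSvAv⇒vvAvAv⇒vvSvAvAv⇒vvvAvAvAv⇒vvvSvAvAvAv⇒vvvvAvAvAvAv⇒vvvvssvAvAvAv⇒vvvvssvssvAvAv⇒vvvvssvssvssvAv⇒vvvvssvssvssvssv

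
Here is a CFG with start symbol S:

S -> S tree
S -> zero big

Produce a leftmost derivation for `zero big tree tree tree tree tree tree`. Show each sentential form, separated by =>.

S => S tree   [S -> S tree]
S tree => S tree tree   [S -> S tree]
S tree tree => S tree tree tree   [S -> S tree]
S tree tree tree => S tree tree tree tree   [S -> S tree]
S tree tree tree tree => S tree tree tree tree tree   [S -> S tree]
S tree tree tree tree tree => S tree tree tree tree tree tree   [S -> S tree]
S tree tree tree tree tree tree => zero big tree tree tree tree tree tree   [S -> zero big]

S => S tree => S tree tree => S tree tree tree => S tree tree tree tree => S tree tree tree tree tree => S tree tree tree tree tree tree => zero big tree tree tree tree tree tree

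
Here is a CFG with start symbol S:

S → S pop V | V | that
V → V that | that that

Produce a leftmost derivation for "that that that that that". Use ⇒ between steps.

S ⇒ V   [S → V]
V ⇒ V that   [V → V that]
V that ⇒ V that that   [V → V that]
V that that ⇒ V that that that   [V → V that]
V that that that ⇒ that that that that that   [V → that that]

S ⇒ V ⇒ V that ⇒ V that that ⇒ V that that that ⇒ that that that that that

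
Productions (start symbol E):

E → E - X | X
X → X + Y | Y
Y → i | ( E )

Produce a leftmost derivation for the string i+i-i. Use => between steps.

E=>E-X=>X-X=>X+Y-X=>Y+Y-X=>i+Y-X=>i+i-X=>i+i-Y=>i+i-i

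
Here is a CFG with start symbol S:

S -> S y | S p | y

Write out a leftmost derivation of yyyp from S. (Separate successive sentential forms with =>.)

S=>Sp=>Syp=>Syyp=>yyyp

S => Sp   [S -> S p]
Sp => Syp   [S -> S y]
Syp => Syyp   [S -> S y]
Syyp => yyyp   [S -> y]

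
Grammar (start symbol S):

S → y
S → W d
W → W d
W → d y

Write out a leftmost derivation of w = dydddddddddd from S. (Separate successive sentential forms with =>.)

S => Wd   [S → W d]
Wd => Wdd   [W → W d]
Wdd => Wddd   [W → W d]
Wddd => Wdddd   [W → W d]
Wdddd => Wddddd   [W → W d]
Wddddd => Wdddddd   [W → W d]
Wdddddd => Wddddddd   [W → W d]
Wddddddd => Wdddddddd   [W → W d]
Wdddddddd => Wddddddddd   [W → W d]
Wddddddddd => Wdddddddddd   [W → W d]
Wdddddddddd => dydddddddddd   [W → d y]

S=>Wd=>Wdd=>Wddd=>Wdddd=>Wddddd=>Wdddddd=>Wddddddd=>Wdddddddd=>Wddddddddd=>Wdddddddddd=>dydddddddddd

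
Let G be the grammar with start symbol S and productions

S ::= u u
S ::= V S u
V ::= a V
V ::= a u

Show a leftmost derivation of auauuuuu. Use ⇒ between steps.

S ⇒ VSu ⇒ auSu ⇒ auVSuu ⇒ auauSuu ⇒ auauuuuu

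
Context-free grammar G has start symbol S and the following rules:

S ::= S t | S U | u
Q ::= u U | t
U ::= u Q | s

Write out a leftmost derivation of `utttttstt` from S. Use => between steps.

S => St   [S ::= S t]
St => Stt   [S ::= S t]
Stt => SUtt   [S ::= S U]
SUtt => StUtt   [S ::= S t]
StUtt => SttUtt   [S ::= S t]
SttUtt => StttUtt   [S ::= S t]
StttUtt => SttttUtt   [S ::= S t]
SttttUtt => StttttUtt   [S ::= S t]
StttttUtt => utttttUtt   [S ::= u]
utttttUtt => utttttstt   [U ::= s]

S => St => Stt => SUtt => StUtt => SttUtt => StttUtt => SttttUtt => StttttUtt => utttttUtt => utttttstt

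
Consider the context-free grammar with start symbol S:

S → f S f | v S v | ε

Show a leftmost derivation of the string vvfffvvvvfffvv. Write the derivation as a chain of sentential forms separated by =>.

S => vSv   [S → v S v]
vSv => vvSvv   [S → v S v]
vvSvv => vvfSfvv   [S → f S f]
vvfSfvv => vvffSffvv   [S → f S f]
vvffSffvv => vvfffSfffvv   [S → f S f]
vvfffSfffvv => vvfffvSvfffvv   [S → v S v]
vvfffvSvfffvv => vvfffvvSvvfffvv   [S → v S v]
vvfffvvSvvfffvv => vvfffvvvvfffvv   [S → ε]

S=>vSv=>vvSvv=>vvfSfvv=>vvffSffvv=>vvfffSfffvv=>vvfffvSvfffvv=>vvfffvvSvvfffvv=>vvfffvvvvfffvv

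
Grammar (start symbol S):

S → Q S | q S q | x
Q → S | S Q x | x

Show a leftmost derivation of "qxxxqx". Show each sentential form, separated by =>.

S => QS   [S → Q S]
QS => SS   [Q → S]
SS => qSqS   [S → q S q]
qSqS => qQSqS   [S → Q S]
qQSqS => qSSqS   [Q → S]
qSSqS => qQSSqS   [S → Q S]
qQSSqS => qxSSqS   [Q → x]
qxSSqS => qxxSqS   [S → x]
qxxSqS => qxxxqS   [S → x]
qxxxqS => qxxxqx   [S → x]

S => QS => SS => qSqS => qQSqS => qSSqS => qQSSqS => qxSSqS => qxxSqS => qxxxqS => qxxxqx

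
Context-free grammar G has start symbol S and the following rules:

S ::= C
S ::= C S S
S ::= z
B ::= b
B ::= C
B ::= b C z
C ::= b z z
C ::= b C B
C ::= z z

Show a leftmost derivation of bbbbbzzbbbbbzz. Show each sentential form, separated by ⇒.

S ⇒ CSS ⇒ bCBSS ⇒ bbCBBSS ⇒ bbbCBBBSS ⇒ bbbbCBBBBSS ⇒ bbbbbCBBBBBSS ⇒ bbbbbzzBBBBBSS ⇒ bbbbbzzbBBBBSS ⇒ bbbbbzzbbBBBSS ⇒ bbbbbzzbbbBBSS ⇒ bbbbbzzbbbbBSS ⇒ bbbbbzzbbbbbSS ⇒ bbbbbzzbbbbbzS ⇒ bbbbbzzbbbbbzz

S ⇒ CSS   [S ::= C S S]
CSS ⇒ bCBSS   [C ::= b C B]
bCBSS ⇒ bbCBBSS   [C ::= b C B]
bbCBBSS ⇒ bbbCBBBSS   [C ::= b C B]
bbbCBBBSS ⇒ bbbbCBBBBSS   [C ::= b C B]
bbbbCBBBBSS ⇒ bbbbbCBBBBBSS   [C ::= b C B]
bbbbbCBBBBBSS ⇒ bbbbbzzBBBBBSS   [C ::= z z]
bbbbbzzBBBBBSS ⇒ bbbbbzzbBBBBSS   [B ::= b]
bbbbbzzbBBBBSS ⇒ bbbbbzzbbBBBSS   [B ::= b]
bbbbbzzbbBBBSS ⇒ bbbbbzzbbbBBSS   [B ::= b]
bbbbbzzbbbBBSS ⇒ bbbbbzzbbbbBSS   [B ::= b]
bbbbbzzbbbbBSS ⇒ bbbbbzzbbbbbSS   [B ::= b]
bbbbbzzbbbbbSS ⇒ bbbbbzzbbbbbzS   [S ::= z]
bbbbbzzbbbbbzS ⇒ bbbbbzzbbbbbzz   [S ::= z]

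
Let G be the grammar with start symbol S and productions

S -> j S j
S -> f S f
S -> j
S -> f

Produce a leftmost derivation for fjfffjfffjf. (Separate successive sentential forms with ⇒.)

S ⇒ fSf ⇒ fjSjf ⇒ fjfSfjf ⇒ fjffSffjf ⇒ fjfffSfffjf ⇒ fjfffjfffjf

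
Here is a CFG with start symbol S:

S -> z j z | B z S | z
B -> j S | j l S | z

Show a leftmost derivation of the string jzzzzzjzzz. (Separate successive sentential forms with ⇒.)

S ⇒ BzS   [S -> B z S]
BzS ⇒ jSzS   [B -> j S]
jSzS ⇒ jBzSzS   [S -> B z S]
jBzSzS ⇒ jzzSzS   [B -> z]
jzzSzS ⇒ jzzBzSzS   [S -> B z S]
jzzBzSzS ⇒ jzzzzSzS   [B -> z]
jzzzzSzS ⇒ jzzzzzjzzS   [S -> z j z]
jzzzzzjzzS ⇒ jzzzzzjzzz   [S -> z]

S ⇒ BzS ⇒ jSzS ⇒ jBzSzS ⇒ jzzSzS ⇒ jzzBzSzS ⇒ jzzzzSzS ⇒ jzzzzzjzzS ⇒ jzzzzzjzzz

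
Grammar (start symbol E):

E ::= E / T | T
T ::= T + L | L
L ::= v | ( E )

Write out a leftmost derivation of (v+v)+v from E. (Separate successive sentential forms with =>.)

E=>T=>T+L=>L+L=>(E)+L=>(T)+L=>(T+L)+L=>(L+L)+L=>(v+L)+L=>(v+v)+L=>(v+v)+v

E => T   [E ::= T]
T => T+L   [T ::= T + L]
T+L => L+L   [T ::= L]
L+L => (E)+L   [L ::= ( E )]
(E)+L => (T)+L   [E ::= T]
(T)+L => (T+L)+L   [T ::= T + L]
(T+L)+L => (L+L)+L   [T ::= L]
(L+L)+L => (v+L)+L   [L ::= v]
(v+L)+L => (v+v)+L   [L ::= v]
(v+v)+L => (v+v)+v   [L ::= v]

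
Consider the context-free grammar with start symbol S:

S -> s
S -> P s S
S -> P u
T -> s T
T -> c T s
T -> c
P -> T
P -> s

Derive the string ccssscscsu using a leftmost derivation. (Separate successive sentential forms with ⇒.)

S ⇒ PsS   [S -> P s S]
PsS ⇒ TsS   [P -> T]
TsS ⇒ cTssS   [T -> c T s]
cTssS ⇒ ccssS   [T -> c]
ccssS ⇒ ccssPu   [S -> P u]
ccssPu ⇒ ccssTu   [P -> T]
ccssTu ⇒ ccsssTu   [T -> s T]
ccsssTu ⇒ ccssscTsu   [T -> c T s]
ccssscTsu ⇒ ccssscsTsu   [T -> s T]
ccssscsTsu ⇒ ccssscscsu   [T -> c]

S⇒PsS⇒TsS⇒cTssS⇒ccssS⇒ccssPu⇒ccssTu⇒ccsssTu⇒ccssscTsu⇒ccssscsTsu⇒ccssscscsu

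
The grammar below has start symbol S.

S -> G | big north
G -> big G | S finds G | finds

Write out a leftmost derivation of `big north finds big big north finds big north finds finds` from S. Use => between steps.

S => G => S finds G => big north finds G => big north finds big G => big north finds big S finds G => big north finds big big north finds G => big north finds big big north finds S finds G => big north finds big big north finds big north finds G => big north finds big big north finds big north finds finds

S => G   [S -> G]
G => S finds G   [G -> S finds G]
S finds G => big north finds G   [S -> big north]
big north finds G => big north finds big G   [G -> big G]
big north finds big G => big north finds big S finds G   [G -> S finds G]
big north finds big S finds G => big north finds big big north finds G   [S -> big north]
big north finds big big north finds G => big north finds big big north finds S finds G   [G -> S finds G]
big north finds big big north finds S finds G => big north finds big big north finds big north finds G   [S -> big north]
big north finds big big north finds big north finds G => big north finds big big north finds big north finds finds   [G -> finds]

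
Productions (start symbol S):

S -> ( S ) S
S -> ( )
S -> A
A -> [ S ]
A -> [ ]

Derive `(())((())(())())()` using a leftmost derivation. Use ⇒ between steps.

S ⇒ (S)S ⇒ (())S ⇒ (())(S)S ⇒ (())((S)S)S ⇒ (())((())S)S ⇒ (())((())(S)S)S ⇒ (())((())(())S)S ⇒ (())((())(())())S ⇒ (())((())(())())()

S ⇒ (S)S   [S -> ( S ) S]
(S)S ⇒ (())S   [S -> ( )]
(())S ⇒ (())(S)S   [S -> ( S ) S]
(())(S)S ⇒ (())((S)S)S   [S -> ( S ) S]
(())((S)S)S ⇒ (())((())S)S   [S -> ( )]
(())((())S)S ⇒ (())((())(S)S)S   [S -> ( S ) S]
(())((())(S)S)S ⇒ (())((())(())S)S   [S -> ( )]
(())((())(())S)S ⇒ (())((())(())())S   [S -> ( )]
(())((())(())())S ⇒ (())((())(())())()   [S -> ( )]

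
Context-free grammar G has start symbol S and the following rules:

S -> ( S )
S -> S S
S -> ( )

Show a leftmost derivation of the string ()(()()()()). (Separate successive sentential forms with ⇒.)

S⇒SS⇒()S⇒()(S)⇒()(SS)⇒()(SSS)⇒()(SSSS)⇒()(()SSS)⇒()(()()SS)⇒()(()()()S)⇒()(()()()())

S ⇒ SS   [S -> S S]
SS ⇒ ()S   [S -> ( )]
()S ⇒ ()(S)   [S -> ( S )]
()(S) ⇒ ()(SS)   [S -> S S]
()(SS) ⇒ ()(SSS)   [S -> S S]
()(SSS) ⇒ ()(SSSS)   [S -> S S]
()(SSSS) ⇒ ()(()SSS)   [S -> ( )]
()(()SSS) ⇒ ()(()()SS)   [S -> ( )]
()(()()SS) ⇒ ()(()()()S)   [S -> ( )]
()(()()()S) ⇒ ()(()()()())   [S -> ( )]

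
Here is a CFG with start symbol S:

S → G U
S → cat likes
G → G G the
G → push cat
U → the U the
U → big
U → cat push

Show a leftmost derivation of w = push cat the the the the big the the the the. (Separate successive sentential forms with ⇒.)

S ⇒ G U ⇒ push cat U ⇒ push cat the U the ⇒ push cat the the U the the ⇒ push cat the the the U the the the ⇒ push cat the the the the U the the the the ⇒ push cat the the the the big the the the the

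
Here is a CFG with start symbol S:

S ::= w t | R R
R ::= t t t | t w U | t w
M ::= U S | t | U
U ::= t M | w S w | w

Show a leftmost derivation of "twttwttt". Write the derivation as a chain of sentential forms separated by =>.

S => RR   [S ::= R R]
RR => twUR   [R ::= t w U]
twUR => twtMR   [U ::= t M]
twtMR => twtUR   [M ::= U]
twtUR => twttMR   [U ::= t M]
twttMR => twttUR   [M ::= U]
twttUR => twttwR   [U ::= w]
twttwR => twttwttt   [R ::= t t t]

S => RR => twUR => twtMR => twtUR => twttMR => twttUR => twttwR => twttwttt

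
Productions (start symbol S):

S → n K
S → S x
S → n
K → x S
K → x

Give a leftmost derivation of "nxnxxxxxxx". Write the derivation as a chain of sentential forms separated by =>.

S => nK => nxS => nxSx => nxSxx => nxSxxx => nxSxxxx => nxSxxxxx => nxSxxxxxx => nxnKxxxxxx => nxnxxxxxxx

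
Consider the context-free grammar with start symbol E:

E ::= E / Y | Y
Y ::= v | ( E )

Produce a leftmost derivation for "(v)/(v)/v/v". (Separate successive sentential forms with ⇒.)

E ⇒ E/Y   [E ::= E / Y]
E/Y ⇒ E/Y/Y   [E ::= E / Y]
E/Y/Y ⇒ E/Y/Y/Y   [E ::= E / Y]
E/Y/Y/Y ⇒ Y/Y/Y/Y   [E ::= Y]
Y/Y/Y/Y ⇒ (E)/Y/Y/Y   [Y ::= ( E )]
(E)/Y/Y/Y ⇒ (Y)/Y/Y/Y   [E ::= Y]
(Y)/Y/Y/Y ⇒ (v)/Y/Y/Y   [Y ::= v]
(v)/Y/Y/Y ⇒ (v)/(E)/Y/Y   [Y ::= ( E )]
(v)/(E)/Y/Y ⇒ (v)/(Y)/Y/Y   [E ::= Y]
(v)/(Y)/Y/Y ⇒ (v)/(v)/Y/Y   [Y ::= v]
(v)/(v)/Y/Y ⇒ (v)/(v)/v/Y   [Y ::= v]
(v)/(v)/v/Y ⇒ (v)/(v)/v/v   [Y ::= v]

E ⇒ E/Y ⇒ E/Y/Y ⇒ E/Y/Y/Y ⇒ Y/Y/Y/Y ⇒ (E)/Y/Y/Y ⇒ (Y)/Y/Y/Y ⇒ (v)/Y/Y/Y ⇒ (v)/(E)/Y/Y ⇒ (v)/(Y)/Y/Y ⇒ (v)/(v)/Y/Y ⇒ (v)/(v)/v/Y ⇒ (v)/(v)/v/v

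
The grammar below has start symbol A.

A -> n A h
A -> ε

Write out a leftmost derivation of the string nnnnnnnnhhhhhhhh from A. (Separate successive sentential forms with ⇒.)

A ⇒ nAh   [A -> n A h]
nAh ⇒ nnAhh   [A -> n A h]
nnAhh ⇒ nnnAhhh   [A -> n A h]
nnnAhhh ⇒ nnnnAhhhh   [A -> n A h]
nnnnAhhhh ⇒ nnnnnAhhhhh   [A -> n A h]
nnnnnAhhhhh ⇒ nnnnnnAhhhhhh   [A -> n A h]
nnnnnnAhhhhhh ⇒ nnnnnnnAhhhhhhh   [A -> n A h]
nnnnnnnAhhhhhhh ⇒ nnnnnnnnAhhhhhhhh   [A -> n A h]
nnnnnnnnAhhhhhhhh ⇒ nnnnnnnnhhhhhhhh   [A -> ε]

A ⇒ nAh ⇒ nnAhh ⇒ nnnAhhh ⇒ nnnnAhhhh ⇒ nnnnnAhhhhh ⇒ nnnnnnAhhhhhh ⇒ nnnnnnnAhhhhhhh ⇒ nnnnnnnnAhhhhhhhh ⇒ nnnnnnnnhhhhhhhh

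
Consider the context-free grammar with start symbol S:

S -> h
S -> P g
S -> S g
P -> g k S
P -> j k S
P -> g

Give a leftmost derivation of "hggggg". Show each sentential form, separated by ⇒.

S⇒Sg⇒Sgg⇒Sggg⇒Sgggg⇒Sggggg⇒hggggg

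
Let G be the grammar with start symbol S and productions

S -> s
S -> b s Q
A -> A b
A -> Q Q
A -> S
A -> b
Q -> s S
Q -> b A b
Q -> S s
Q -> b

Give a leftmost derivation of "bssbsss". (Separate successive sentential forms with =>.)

S => bsQ   [S -> b s Q]
bsQ => bssS   [Q -> s S]
bssS => bssbsQ   [S -> b s Q]
bssbsQ => bssbsSs   [Q -> S s]
bssbsSs => bssbsss   [S -> s]

S => bsQ => bssS => bssbsQ => bssbsSs => bssbsss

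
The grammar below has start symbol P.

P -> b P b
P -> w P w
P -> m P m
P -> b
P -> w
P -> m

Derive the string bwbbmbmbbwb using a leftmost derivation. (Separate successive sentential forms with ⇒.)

P ⇒ bPb ⇒ bwPwb ⇒ bwbPbwb ⇒ bwbbPbbwb ⇒ bwbbmPmbbwb ⇒ bwbbmbmbbwb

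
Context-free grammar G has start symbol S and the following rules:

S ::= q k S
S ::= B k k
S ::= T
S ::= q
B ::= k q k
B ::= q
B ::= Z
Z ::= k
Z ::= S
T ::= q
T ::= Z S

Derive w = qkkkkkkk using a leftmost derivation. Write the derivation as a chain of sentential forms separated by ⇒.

S⇒Bkk⇒Zkk⇒Skk⇒Tkk⇒ZSkk⇒SSkk⇒BkkSkk⇒qkkSkk⇒qkkBkkkk⇒qkkZkkkk⇒qkkkkkkk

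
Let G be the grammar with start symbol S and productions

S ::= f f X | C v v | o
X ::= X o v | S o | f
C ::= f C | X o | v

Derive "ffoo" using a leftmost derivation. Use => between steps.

S=>ffX=>ffSo=>ffoo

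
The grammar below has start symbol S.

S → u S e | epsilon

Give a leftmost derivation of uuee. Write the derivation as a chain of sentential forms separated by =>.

S=>uSe=>uuSee=>uuee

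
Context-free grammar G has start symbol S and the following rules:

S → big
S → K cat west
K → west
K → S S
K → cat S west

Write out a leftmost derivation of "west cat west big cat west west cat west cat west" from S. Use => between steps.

S => K cat west => S S cat west => K cat west S cat west => S S cat west S cat west => K cat west S cat west S cat west => west cat west S cat west S cat west => west cat west big cat west S cat west => west cat west big cat west K cat west cat west => west cat west big cat west west cat west cat west

S => K cat west   [S → K cat west]
K cat west => S S cat west   [K → S S]
S S cat west => K cat west S cat west   [S → K cat west]
K cat west S cat west => S S cat west S cat west   [K → S S]
S S cat west S cat west => K cat west S cat west S cat west   [S → K cat west]
K cat west S cat west S cat west => west cat west S cat west S cat west   [K → west]
west cat west S cat west S cat west => west cat west big cat west S cat west   [S → big]
west cat west big cat west S cat west => west cat west big cat west K cat west cat west   [S → K cat west]
west cat west big cat west K cat west cat west => west cat west big cat west west cat west cat west   [K → west]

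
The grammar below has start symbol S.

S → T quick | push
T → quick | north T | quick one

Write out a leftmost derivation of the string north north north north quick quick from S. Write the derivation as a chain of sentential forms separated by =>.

S => T quick => north T quick => north north T quick => north north north T quick => north north north north T quick => north north north north quick quick

S => T quick   [S → T quick]
T quick => north T quick   [T → north T]
north T quick => north north T quick   [T → north T]
north north T quick => north north north T quick   [T → north T]
north north north T quick => north north north north T quick   [T → north T]
north north north north T quick => north north north north quick quick   [T → quick]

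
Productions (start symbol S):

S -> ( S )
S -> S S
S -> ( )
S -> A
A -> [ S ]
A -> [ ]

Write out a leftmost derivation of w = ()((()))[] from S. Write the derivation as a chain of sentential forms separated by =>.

S => SS   [S -> S S]
SS => SSS   [S -> S S]
SSS => ()SS   [S -> ( )]
()SS => ()(S)S   [S -> ( S )]
()(S)S => ()((S))S   [S -> ( S )]
()((S))S => ()((()))S   [S -> ( )]
()((()))S => ()((()))A   [S -> A]
()((()))A => ()((()))[]   [A -> [ ]]

S => SS => SSS => ()SS => ()(S)S => ()((S))S => ()((()))S => ()((()))A => ()((()))[]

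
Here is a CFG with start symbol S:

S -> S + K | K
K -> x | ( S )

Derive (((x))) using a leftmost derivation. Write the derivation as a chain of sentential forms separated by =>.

S=>K=>(S)=>(K)=>((S))=>((K))=>(((S)))=>(((K)))=>(((x)))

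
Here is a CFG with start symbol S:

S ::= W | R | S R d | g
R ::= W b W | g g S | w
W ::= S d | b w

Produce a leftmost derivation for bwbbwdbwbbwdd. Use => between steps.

S => SRd => WRd => SdRd => RdRd => WbWdRd => bwbWdRd => bwbbwdRd => bwbbwdWbWd => bwbbwdbwbWd => bwbbwdbwbSdd => bwbbwdbwbWdd => bwbbwdbwbbwdd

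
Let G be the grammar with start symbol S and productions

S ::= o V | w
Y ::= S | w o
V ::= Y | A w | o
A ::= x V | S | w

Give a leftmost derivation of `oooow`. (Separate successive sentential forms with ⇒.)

S ⇒ oV ⇒ oAw ⇒ oSw ⇒ ooVw ⇒ ooYw ⇒ ooSw ⇒ oooVw ⇒ oooow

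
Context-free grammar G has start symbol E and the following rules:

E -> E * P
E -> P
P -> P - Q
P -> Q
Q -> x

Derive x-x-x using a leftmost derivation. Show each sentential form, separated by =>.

E => P   [E -> P]
P => P-Q   [P -> P - Q]
P-Q => P-Q-Q   [P -> P - Q]
P-Q-Q => Q-Q-Q   [P -> Q]
Q-Q-Q => x-Q-Q   [Q -> x]
x-Q-Q => x-x-Q   [Q -> x]
x-x-Q => x-x-x   [Q -> x]

E => P => P-Q => P-Q-Q => Q-Q-Q => x-Q-Q => x-x-Q => x-x-x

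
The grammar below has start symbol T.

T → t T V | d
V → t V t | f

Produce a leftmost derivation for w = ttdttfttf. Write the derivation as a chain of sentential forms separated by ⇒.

T ⇒ tTV   [T → t T V]
tTV ⇒ ttTVV   [T → t T V]
ttTVV ⇒ ttdVV   [T → d]
ttdVV ⇒ ttdtVtV   [V → t V t]
ttdtVtV ⇒ ttdttVttV   [V → t V t]
ttdttVttV ⇒ ttdttfttV   [V → f]
ttdttfttV ⇒ ttdttfttf   [V → f]

T ⇒ tTV ⇒ ttTVV ⇒ ttdVV ⇒ ttdtVtV ⇒ ttdttVttV ⇒ ttdttfttV ⇒ ttdttfttf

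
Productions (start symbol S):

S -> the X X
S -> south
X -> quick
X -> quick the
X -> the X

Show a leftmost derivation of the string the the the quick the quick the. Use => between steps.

S => the X X => the the X X => the the the X X => the the the quick X => the the the quick the X => the the the quick the quick the

S => the X X   [S -> the X X]
the X X => the the X X   [X -> the X]
the the X X => the the the X X   [X -> the X]
the the the X X => the the the quick X   [X -> quick]
the the the quick X => the the the quick the X   [X -> the X]
the the the quick the X => the the the quick the quick the   [X -> quick the]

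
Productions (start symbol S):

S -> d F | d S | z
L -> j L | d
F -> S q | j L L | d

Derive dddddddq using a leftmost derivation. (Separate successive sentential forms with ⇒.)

S ⇒ dS ⇒ ddS ⇒ dddS ⇒ ddddS ⇒ dddddF ⇒ dddddSq ⇒ ddddddFq ⇒ dddddddq

S ⇒ dS   [S -> d S]
dS ⇒ ddS   [S -> d S]
ddS ⇒ dddS   [S -> d S]
dddS ⇒ ddddS   [S -> d S]
ddddS ⇒ dddddF   [S -> d F]
dddddF ⇒ dddddSq   [F -> S q]
dddddSq ⇒ ddddddFq   [S -> d F]
ddddddFq ⇒ dddddddq   [F -> d]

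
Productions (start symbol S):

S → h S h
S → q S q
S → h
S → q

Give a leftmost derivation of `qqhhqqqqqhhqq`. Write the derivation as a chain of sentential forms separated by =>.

S=>qSq=>qqSqq=>qqhShqq=>qqhhShhqq=>qqhhqSqhhqq=>qqhhqqSqqhhqq=>qqhhqqqqqhhqq

S => qSq   [S → q S q]
qSq => qqSqq   [S → q S q]
qqSqq => qqhShqq   [S → h S h]
qqhShqq => qqhhShhqq   [S → h S h]
qqhhShhqq => qqhhqSqhhqq   [S → q S q]
qqhhqSqhhqq => qqhhqqSqqhhqq   [S → q S q]
qqhhqqSqqhhqq => qqhhqqqqqhhqq   [S → q]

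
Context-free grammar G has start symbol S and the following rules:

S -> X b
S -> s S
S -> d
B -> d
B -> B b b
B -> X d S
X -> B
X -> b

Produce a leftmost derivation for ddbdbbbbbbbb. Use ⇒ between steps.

S⇒Xb⇒Bb⇒Bbbb⇒XdSbbb⇒BdSbbb⇒ddSbbb⇒ddXbbbb⇒ddBbbbb⇒ddBbbbbbb⇒ddXdSbbbbbb⇒ddbdSbbbbbb⇒ddbdXbbbbbbb⇒ddbdbbbbbbbb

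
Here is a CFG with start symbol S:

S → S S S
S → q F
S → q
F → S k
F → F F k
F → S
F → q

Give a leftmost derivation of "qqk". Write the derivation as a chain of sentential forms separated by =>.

S => qF => qSk => qqk

S => qF   [S → q F]
qF => qSk   [F → S k]
qSk => qqk   [S → q]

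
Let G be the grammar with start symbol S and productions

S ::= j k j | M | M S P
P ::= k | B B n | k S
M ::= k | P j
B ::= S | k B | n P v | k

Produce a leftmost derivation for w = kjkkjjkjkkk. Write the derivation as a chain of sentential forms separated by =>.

S => MSP => PjSP => kjSP => kjMSPP => kjkSPP => kjkMSPPP => kjkPjSPPP => kjkkjSPPP => kjkkjjkjPPP => kjkkjjkjkPP => kjkkjjkjkkP => kjkkjjkjkkk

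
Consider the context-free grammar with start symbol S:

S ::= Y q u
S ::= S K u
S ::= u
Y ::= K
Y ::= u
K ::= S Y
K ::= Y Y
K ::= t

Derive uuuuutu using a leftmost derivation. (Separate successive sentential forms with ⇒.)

S⇒SKu⇒SKuKu⇒uKuKu⇒uYYuKu⇒uuYuKu⇒uuKuKu⇒uuSYuKu⇒uuuYuKu⇒uuuuuKu⇒uuuuutu

S ⇒ SKu   [S ::= S K u]
SKu ⇒ SKuKu   [S ::= S K u]
SKuKu ⇒ uKuKu   [S ::= u]
uKuKu ⇒ uYYuKu   [K ::= Y Y]
uYYuKu ⇒ uuYuKu   [Y ::= u]
uuYuKu ⇒ uuKuKu   [Y ::= K]
uuKuKu ⇒ uuSYuKu   [K ::= S Y]
uuSYuKu ⇒ uuuYuKu   [S ::= u]
uuuYuKu ⇒ uuuuuKu   [Y ::= u]
uuuuuKu ⇒ uuuuutu   [K ::= t]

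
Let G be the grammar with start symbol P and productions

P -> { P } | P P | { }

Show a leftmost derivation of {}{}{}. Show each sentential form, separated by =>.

P=>PP=>PPP=>{}PP=>{}{}P=>{}{}{}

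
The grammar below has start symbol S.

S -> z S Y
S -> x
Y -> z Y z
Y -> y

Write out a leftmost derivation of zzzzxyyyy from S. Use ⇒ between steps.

S⇒zSY⇒zzSYY⇒zzzSYYY⇒zzzzSYYYY⇒zzzzxYYYY⇒zzzzxyYYY⇒zzzzxyyYY⇒zzzzxyyyY⇒zzzzxyyyy

S ⇒ zSY   [S -> z S Y]
zSY ⇒ zzSYY   [S -> z S Y]
zzSYY ⇒ zzzSYYY   [S -> z S Y]
zzzSYYY ⇒ zzzzSYYYY   [S -> z S Y]
zzzzSYYYY ⇒ zzzzxYYYY   [S -> x]
zzzzxYYYY ⇒ zzzzxyYYY   [Y -> y]
zzzzxyYYY ⇒ zzzzxyyYY   [Y -> y]
zzzzxyyYY ⇒ zzzzxyyyY   [Y -> y]
zzzzxyyyY ⇒ zzzzxyyyy   [Y -> y]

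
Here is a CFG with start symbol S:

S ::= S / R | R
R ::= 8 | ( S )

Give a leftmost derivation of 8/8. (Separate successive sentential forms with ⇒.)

S ⇒ S/R   [S ::= S / R]
S/R ⇒ R/R   [S ::= R]
R/R ⇒ 8/R   [R ::= 8]
8/R ⇒ 8/8   [R ::= 8]

S ⇒ S/R ⇒ R/R ⇒ 8/R ⇒ 8/8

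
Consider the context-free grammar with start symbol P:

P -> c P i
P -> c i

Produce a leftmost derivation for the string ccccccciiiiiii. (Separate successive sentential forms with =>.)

P=>cPi=>ccPii=>cccPiii=>ccccPiiii=>cccccPiiiii=>ccccccPiiiiii=>ccccccciiiiiii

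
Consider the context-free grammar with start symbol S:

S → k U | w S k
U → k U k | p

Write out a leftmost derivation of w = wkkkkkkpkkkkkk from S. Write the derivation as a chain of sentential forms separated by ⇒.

S ⇒ wSk   [S → w S k]
wSk ⇒ wkUk   [S → k U]
wkUk ⇒ wkkUkk   [U → k U k]
wkkUkk ⇒ wkkkUkkk   [U → k U k]
wkkkUkkk ⇒ wkkkkUkkkk   [U → k U k]
wkkkkUkkkk ⇒ wkkkkkUkkkkk   [U → k U k]
wkkkkkUkkkkk ⇒ wkkkkkkUkkkkkk   [U → k U k]
wkkkkkkUkkkkkk ⇒ wkkkkkkpkkkkkk   [U → p]

S ⇒ wSk ⇒ wkUk ⇒ wkkUkk ⇒ wkkkUkkk ⇒ wkkkkUkkkk ⇒ wkkkkkUkkkkk ⇒ wkkkkkkUkkkkkk ⇒ wkkkkkkpkkkkkk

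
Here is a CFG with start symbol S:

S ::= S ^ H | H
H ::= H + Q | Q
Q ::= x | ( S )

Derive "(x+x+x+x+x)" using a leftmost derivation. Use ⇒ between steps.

S ⇒ H ⇒ Q ⇒ (S) ⇒ (H) ⇒ (H+Q) ⇒ (H+Q+Q) ⇒ (H+Q+Q+Q) ⇒ (H+Q+Q+Q+Q) ⇒ (Q+Q+Q+Q+Q) ⇒ (x+Q+Q+Q+Q) ⇒ (x+x+Q+Q+Q) ⇒ (x+x+x+Q+Q) ⇒ (x+x+x+x+Q) ⇒ (x+x+x+x+x)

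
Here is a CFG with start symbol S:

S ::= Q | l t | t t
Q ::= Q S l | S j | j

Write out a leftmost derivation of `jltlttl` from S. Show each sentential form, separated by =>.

S => Q => QSl => QSlSl => jSlSl => jltlSl => jltlttl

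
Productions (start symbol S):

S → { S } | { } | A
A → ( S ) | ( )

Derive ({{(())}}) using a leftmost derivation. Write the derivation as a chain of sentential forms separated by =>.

S => A => (S) => ({S}) => ({{S}}) => ({{A}}) => ({{(S)}}) => ({{(A)}}) => ({{(())}})

S => A   [S → A]
A => (S)   [A → ( S )]
(S) => ({S})   [S → { S }]
({S}) => ({{S}})   [S → { S }]
({{S}}) => ({{A}})   [S → A]
({{A}}) => ({{(S)}})   [A → ( S )]
({{(S)}}) => ({{(A)}})   [S → A]
({{(A)}}) => ({{(())}})   [A → ( )]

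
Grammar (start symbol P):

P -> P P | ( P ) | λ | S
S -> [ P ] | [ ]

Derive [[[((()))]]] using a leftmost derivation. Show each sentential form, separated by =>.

P => S => [P] => [S] => [[P]] => [[S]] => [[[P]]] => [[[(P)]]] => [[[(PP)]]] => [[[((P)P)]]] => [[[(((P))P)]]] => [[[((())P)]]] => [[[((()))]]]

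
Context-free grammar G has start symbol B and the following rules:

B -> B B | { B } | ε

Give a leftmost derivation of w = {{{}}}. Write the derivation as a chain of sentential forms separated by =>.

B => BB => BBB => {B}BB => {{B}}BB => {{BB}}BB => {{BBB}}BB => {{{B}BB}}BB => {{{}BB}}BB => {{{}B}}BB => {{{}}}BB => {{{}}}B => {{{}}}

B => BB   [B -> B B]
BB => BBB   [B -> B B]
BBB => {B}BB   [B -> { B }]
{B}BB => {{B}}BB   [B -> { B }]
{{B}}BB => {{BB}}BB   [B -> B B]
{{BB}}BB => {{BBB}}BB   [B -> B B]
{{BBB}}BB => {{{B}BB}}BB   [B -> { B }]
{{{B}BB}}BB => {{{}BB}}BB   [B -> ε]
{{{}BB}}BB => {{{}B}}BB   [B -> ε]
{{{}B}}BB => {{{}}}BB   [B -> ε]
{{{}}}BB => {{{}}}B   [B -> ε]
{{{}}}B => {{{}}}   [B -> ε]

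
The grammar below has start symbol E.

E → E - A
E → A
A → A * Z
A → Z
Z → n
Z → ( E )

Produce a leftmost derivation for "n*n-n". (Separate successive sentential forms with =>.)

E=>E-A=>A-A=>A*Z-A=>Z*Z-A=>n*Z-A=>n*n-A=>n*n-Z=>n*n-n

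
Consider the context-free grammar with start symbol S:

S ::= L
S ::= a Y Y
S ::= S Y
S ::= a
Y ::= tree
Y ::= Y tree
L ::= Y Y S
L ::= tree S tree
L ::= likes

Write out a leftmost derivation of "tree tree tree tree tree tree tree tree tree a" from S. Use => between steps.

S => L => Y Y S => Y tree Y S => Y tree tree Y S => Y tree tree tree Y S => Y tree tree tree tree Y S => Y tree tree tree tree tree Y S => Y tree tree tree tree tree tree Y S => Y tree tree tree tree tree tree tree Y S => tree tree tree tree tree tree tree tree Y S => tree tree tree tree tree tree tree tree tree S => tree tree tree tree tree tree tree tree tree a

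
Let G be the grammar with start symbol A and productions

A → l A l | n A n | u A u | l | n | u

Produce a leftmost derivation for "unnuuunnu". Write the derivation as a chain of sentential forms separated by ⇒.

A ⇒ uAu ⇒ unAnu ⇒ unnAnnu ⇒ unnuAunnu ⇒ unnuuunnu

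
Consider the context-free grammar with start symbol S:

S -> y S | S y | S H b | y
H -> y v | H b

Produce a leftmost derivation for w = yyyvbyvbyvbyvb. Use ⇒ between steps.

S⇒SHb⇒ySHb⇒ySHbHb⇒ySHbHbHb⇒ySHbHbHbHb⇒yyHbHbHbHb⇒yyyvbHbHbHb⇒yyyvbyvbHbHb⇒yyyvbyvbyvbHb⇒yyyvbyvbyvbyvb

S ⇒ SHb   [S -> S H b]
SHb ⇒ ySHb   [S -> y S]
ySHb ⇒ ySHbHb   [S -> S H b]
ySHbHb ⇒ ySHbHbHb   [S -> S H b]
ySHbHbHb ⇒ ySHbHbHbHb   [S -> S H b]
ySHbHbHbHb ⇒ yyHbHbHbHb   [S -> y]
yyHbHbHbHb ⇒ yyyvbHbHbHb   [H -> y v]
yyyvbHbHbHb ⇒ yyyvbyvbHbHb   [H -> y v]
yyyvbyvbHbHb ⇒ yyyvbyvbyvbHb   [H -> y v]
yyyvbyvbyvbHb ⇒ yyyvbyvbyvbyvb   [H -> y v]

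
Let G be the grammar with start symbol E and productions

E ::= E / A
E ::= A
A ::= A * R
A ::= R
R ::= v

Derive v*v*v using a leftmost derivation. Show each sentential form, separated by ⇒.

E ⇒ A   [E ::= A]
A ⇒ A*R   [A ::= A * R]
A*R ⇒ A*R*R   [A ::= A * R]
A*R*R ⇒ R*R*R   [A ::= R]
R*R*R ⇒ v*R*R   [R ::= v]
v*R*R ⇒ v*v*R   [R ::= v]
v*v*R ⇒ v*v*v   [R ::= v]

E ⇒ A ⇒ A*R ⇒ A*R*R ⇒ R*R*R ⇒ v*R*R ⇒ v*v*R ⇒ v*v*v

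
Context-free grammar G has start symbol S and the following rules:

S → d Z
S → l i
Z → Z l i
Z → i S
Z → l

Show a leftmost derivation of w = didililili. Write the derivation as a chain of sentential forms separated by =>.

S => dZ => dZli => dZlili => diSlili => didZlili => didiSlili => didililili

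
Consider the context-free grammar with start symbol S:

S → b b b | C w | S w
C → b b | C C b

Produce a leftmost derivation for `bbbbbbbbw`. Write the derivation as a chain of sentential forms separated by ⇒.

S⇒Cw⇒CCbw⇒CCbCbw⇒bbCbCbw⇒bbbbbCbw⇒bbbbbbbbw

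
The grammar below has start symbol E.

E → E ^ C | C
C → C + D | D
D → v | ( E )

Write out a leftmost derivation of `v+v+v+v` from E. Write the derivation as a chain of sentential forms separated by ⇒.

E ⇒ C   [E → C]
C ⇒ C+D   [C → C + D]
C+D ⇒ C+D+D   [C → C + D]
C+D+D ⇒ C+D+D+D   [C → C + D]
C+D+D+D ⇒ D+D+D+D   [C → D]
D+D+D+D ⇒ v+D+D+D   [D → v]
v+D+D+D ⇒ v+v+D+D   [D → v]
v+v+D+D ⇒ v+v+v+D   [D → v]
v+v+v+D ⇒ v+v+v+v   [D → v]

E⇒C⇒C+D⇒C+D+D⇒C+D+D+D⇒D+D+D+D⇒v+D+D+D⇒v+v+D+D⇒v+v+v+D⇒v+v+v+v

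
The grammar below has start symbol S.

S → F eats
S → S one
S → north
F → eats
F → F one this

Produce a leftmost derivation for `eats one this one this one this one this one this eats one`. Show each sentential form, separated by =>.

S => S one   [S → S one]
S one => F eats one   [S → F eats]
F eats one => F one this eats one   [F → F one this]
F one this eats one => F one this one this eats one   [F → F one this]
F one this one this eats one => F one this one this one this eats one   [F → F one this]
F one this one this one this eats one => F one this one this one this one this eats one   [F → F one this]
F one this one this one this one this eats one => F one this one this one this one this one this eats one   [F → F one this]
F one this one this one this one this one this eats one => eats one this one this one this one this one this eats one   [F → eats]

S => S one => F eats one => F one this eats one => F one this one this eats one => F one this one this one this eats one => F one this one this one this one this eats one => F one this one this one this one this one this eats one => eats one this one this one this one this one this eats one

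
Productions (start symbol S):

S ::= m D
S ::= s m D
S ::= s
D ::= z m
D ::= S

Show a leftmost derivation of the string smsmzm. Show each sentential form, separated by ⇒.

S ⇒ smD   [S ::= s m D]
smD ⇒ smS   [D ::= S]
smS ⇒ smsmD   [S ::= s m D]
smsmD ⇒ smsmzm   [D ::= z m]

S ⇒ smD ⇒ smS ⇒ smsmD ⇒ smsmzm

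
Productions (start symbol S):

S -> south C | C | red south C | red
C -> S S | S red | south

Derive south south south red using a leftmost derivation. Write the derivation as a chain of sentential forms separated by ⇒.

S ⇒ south C ⇒ south S S ⇒ south south C S ⇒ south south south S ⇒ south south south red

S ⇒ south C   [S -> south C]
south C ⇒ south S S   [C -> S S]
south S S ⇒ south south C S   [S -> south C]
south south C S ⇒ south south south S   [C -> south]
south south south S ⇒ south south south red   [S -> red]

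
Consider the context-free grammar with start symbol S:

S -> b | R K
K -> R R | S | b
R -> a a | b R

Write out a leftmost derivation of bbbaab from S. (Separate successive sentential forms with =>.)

S => RK => bRK => bbRK => bbbRK => bbbaaK => bbbaaS => bbbaab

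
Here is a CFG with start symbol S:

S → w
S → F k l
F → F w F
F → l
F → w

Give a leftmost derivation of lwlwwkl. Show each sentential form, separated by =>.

S => Fkl => FwFkl => FwFwFkl => lwFwFkl => lwlwFkl => lwlwwkl

S => Fkl   [S → F k l]
Fkl => FwFkl   [F → F w F]
FwFkl => FwFwFkl   [F → F w F]
FwFwFkl => lwFwFkl   [F → l]
lwFwFkl => lwlwFkl   [F → l]
lwlwFkl => lwlwwkl   [F → w]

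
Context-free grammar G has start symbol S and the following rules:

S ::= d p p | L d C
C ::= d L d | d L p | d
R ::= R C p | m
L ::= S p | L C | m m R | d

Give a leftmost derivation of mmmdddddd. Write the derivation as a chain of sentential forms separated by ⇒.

S ⇒ LdC ⇒ LCdC ⇒ LCCdC ⇒ LCCCdC ⇒ LCCCCdC ⇒ mmRCCCCdC ⇒ mmmCCCCdC ⇒ mmmdCCCdC ⇒ mmmddCCdC ⇒ mmmdddCdC ⇒ mmmdddddC ⇒ mmmdddddd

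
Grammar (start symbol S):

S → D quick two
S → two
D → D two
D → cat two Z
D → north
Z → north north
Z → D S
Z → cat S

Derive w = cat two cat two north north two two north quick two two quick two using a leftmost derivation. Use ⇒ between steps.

S ⇒ D quick two ⇒ D two quick two ⇒ cat two Z two quick two ⇒ cat two D S two quick two ⇒ cat two D two S two quick two ⇒ cat two D two two S two quick two ⇒ cat two cat two Z two two S two quick two ⇒ cat two cat two north north two two S two quick two ⇒ cat two cat two north north two two D quick two two quick two ⇒ cat two cat two north north two two north quick two two quick two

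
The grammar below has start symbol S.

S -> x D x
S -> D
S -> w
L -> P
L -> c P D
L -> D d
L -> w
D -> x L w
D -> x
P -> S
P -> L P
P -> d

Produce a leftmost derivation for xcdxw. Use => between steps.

S=>D=>xLw=>xcPDw=>xcdDw=>xcdxw

S => D   [S -> D]
D => xLw   [D -> x L w]
xLw => xcPDw   [L -> c P D]
xcPDw => xcdDw   [P -> d]
xcdDw => xcdxw   [D -> x]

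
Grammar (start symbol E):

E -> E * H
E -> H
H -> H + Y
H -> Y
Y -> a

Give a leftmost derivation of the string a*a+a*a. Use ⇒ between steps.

E⇒E*H⇒E*H*H⇒H*H*H⇒Y*H*H⇒a*H*H⇒a*H+Y*H⇒a*Y+Y*H⇒a*a+Y*H⇒a*a+a*H⇒a*a+a*Y⇒a*a+a*a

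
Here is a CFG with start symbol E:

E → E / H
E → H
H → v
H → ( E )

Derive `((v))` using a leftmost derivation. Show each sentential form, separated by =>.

E => H   [E → H]
H => (E)   [H → ( E )]
(E) => (H)   [E → H]
(H) => ((E))   [H → ( E )]
((E)) => ((H))   [E → H]
((H)) => ((v))   [H → v]

E => H => (E) => (H) => ((E)) => ((H)) => ((v))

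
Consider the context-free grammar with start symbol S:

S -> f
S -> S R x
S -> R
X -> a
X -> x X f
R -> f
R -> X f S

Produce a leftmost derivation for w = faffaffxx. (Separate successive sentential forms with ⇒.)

S ⇒ SRx ⇒ fRx ⇒ fXfSx ⇒ fafSx ⇒ fafSRxx ⇒ faffRxx ⇒ faffXfSxx ⇒ faffafSxx ⇒ faffaffxx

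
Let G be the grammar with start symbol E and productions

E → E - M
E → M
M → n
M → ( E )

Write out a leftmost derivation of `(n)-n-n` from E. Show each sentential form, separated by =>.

E => E-M => E-M-M => M-M-M => (E)-M-M => (M)-M-M => (n)-M-M => (n)-n-M => (n)-n-n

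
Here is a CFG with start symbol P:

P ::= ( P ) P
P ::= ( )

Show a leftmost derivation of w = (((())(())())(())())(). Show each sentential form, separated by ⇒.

P ⇒ (P)P ⇒ ((P)P)P ⇒ (((P)P)P)P ⇒ (((())P)P)P ⇒ (((())(P)P)P)P ⇒ (((())(())P)P)P ⇒ (((())(())())P)P ⇒ (((())(())())(P)P)P ⇒ (((())(())())(())P)P ⇒ (((())(())())(())())P ⇒ (((())(())())(())())()

P ⇒ (P)P   [P ::= ( P ) P]
(P)P ⇒ ((P)P)P   [P ::= ( P ) P]
((P)P)P ⇒ (((P)P)P)P   [P ::= ( P ) P]
(((P)P)P)P ⇒ (((())P)P)P   [P ::= ( )]
(((())P)P)P ⇒ (((())(P)P)P)P   [P ::= ( P ) P]
(((())(P)P)P)P ⇒ (((())(())P)P)P   [P ::= ( )]
(((())(())P)P)P ⇒ (((())(())())P)P   [P ::= ( )]
(((())(())())P)P ⇒ (((())(())())(P)P)P   [P ::= ( P ) P]
(((())(())())(P)P)P ⇒ (((())(())())(())P)P   [P ::= ( )]
(((())(())())(())P)P ⇒ (((())(())())(())())P   [P ::= ( )]
(((())(())())(())())P ⇒ (((())(())())(())())()   [P ::= ( )]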